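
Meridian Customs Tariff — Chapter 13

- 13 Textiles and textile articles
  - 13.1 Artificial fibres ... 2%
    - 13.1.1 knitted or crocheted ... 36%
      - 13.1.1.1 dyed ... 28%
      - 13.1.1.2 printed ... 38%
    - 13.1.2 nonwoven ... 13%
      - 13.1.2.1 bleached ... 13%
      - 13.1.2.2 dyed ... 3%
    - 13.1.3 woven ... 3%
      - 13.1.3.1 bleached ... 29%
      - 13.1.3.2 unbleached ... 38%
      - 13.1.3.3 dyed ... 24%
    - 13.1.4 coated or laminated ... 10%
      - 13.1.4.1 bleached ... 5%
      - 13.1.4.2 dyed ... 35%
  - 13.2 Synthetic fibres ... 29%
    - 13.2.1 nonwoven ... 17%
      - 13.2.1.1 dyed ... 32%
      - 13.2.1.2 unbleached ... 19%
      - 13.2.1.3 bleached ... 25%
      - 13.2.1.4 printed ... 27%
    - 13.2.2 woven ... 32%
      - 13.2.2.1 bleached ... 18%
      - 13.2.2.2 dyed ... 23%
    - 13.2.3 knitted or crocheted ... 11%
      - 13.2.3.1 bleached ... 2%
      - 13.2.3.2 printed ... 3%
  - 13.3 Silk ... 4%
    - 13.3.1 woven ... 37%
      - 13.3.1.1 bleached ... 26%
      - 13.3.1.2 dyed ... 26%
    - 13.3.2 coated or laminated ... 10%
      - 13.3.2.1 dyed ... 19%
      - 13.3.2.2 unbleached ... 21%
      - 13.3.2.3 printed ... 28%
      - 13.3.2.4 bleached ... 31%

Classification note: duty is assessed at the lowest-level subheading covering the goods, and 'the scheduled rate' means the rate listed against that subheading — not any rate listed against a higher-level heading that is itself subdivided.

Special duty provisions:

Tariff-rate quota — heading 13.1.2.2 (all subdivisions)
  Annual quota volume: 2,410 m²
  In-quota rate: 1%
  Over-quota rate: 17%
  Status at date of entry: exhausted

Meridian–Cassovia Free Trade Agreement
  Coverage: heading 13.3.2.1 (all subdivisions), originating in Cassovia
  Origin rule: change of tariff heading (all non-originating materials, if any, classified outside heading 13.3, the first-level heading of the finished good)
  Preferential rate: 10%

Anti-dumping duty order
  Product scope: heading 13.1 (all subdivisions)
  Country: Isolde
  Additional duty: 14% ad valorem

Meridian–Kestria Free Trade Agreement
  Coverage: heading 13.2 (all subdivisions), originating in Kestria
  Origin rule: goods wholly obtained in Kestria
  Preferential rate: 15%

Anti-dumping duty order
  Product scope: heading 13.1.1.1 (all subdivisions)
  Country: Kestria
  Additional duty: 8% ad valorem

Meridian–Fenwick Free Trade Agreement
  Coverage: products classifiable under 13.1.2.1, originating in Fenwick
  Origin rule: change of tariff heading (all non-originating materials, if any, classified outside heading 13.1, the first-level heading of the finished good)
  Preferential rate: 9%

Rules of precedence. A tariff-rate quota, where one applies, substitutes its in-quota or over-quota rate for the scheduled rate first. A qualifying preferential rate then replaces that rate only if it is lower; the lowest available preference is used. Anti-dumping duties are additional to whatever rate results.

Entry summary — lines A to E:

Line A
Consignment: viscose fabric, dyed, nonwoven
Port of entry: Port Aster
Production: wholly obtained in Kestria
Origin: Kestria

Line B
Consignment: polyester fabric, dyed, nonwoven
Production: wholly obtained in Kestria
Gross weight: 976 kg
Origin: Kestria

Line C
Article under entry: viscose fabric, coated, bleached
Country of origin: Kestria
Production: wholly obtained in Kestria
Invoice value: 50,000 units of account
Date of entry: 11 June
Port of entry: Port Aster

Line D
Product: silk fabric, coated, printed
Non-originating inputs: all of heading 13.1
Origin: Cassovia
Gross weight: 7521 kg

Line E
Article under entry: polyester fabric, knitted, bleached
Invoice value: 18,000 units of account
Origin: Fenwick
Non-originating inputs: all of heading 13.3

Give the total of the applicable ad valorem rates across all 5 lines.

Line A: viscose → 13.1; nonwoven → 13.1.2; dyed → 13.1.2.2. Scheduled 3%. quota on 13.1.2.2 exhausted → over-quota 17%; Kestria agreement on 13.2: 13.1.2.2 not covered. → 17%.
Line B: polyester → 13.2; nonwoven → 13.2.1; dyed → 13.2.1.1. Scheduled 32%. Kestria agreement on 13.2: wholly obtained → 15% available; preferential 15%. → 15%.
Line C: viscose → 13.1; coated → 13.1.4; bleached → 13.1.4.1. Scheduled 5%. Kestria agreement on 13.2: 13.1.4.1 not covered. → 5%.
Line D: silk → 13.3; coated → 13.3.2; printed → 13.3.2.3. Scheduled 28%. Cassovia agreement on 13.3.2.1: 13.3.2.3 not covered. → 28%.
Line E: polyester → 13.2; knitted → 13.2.3; bleached → 13.2.3.1. Scheduled 2%. Fenwick agreement on 13.1.2.1: 13.2.3.1 not covered. → 2%.
Sum: 17% + 15% + 5% + 28% + 2% = 67%.

67%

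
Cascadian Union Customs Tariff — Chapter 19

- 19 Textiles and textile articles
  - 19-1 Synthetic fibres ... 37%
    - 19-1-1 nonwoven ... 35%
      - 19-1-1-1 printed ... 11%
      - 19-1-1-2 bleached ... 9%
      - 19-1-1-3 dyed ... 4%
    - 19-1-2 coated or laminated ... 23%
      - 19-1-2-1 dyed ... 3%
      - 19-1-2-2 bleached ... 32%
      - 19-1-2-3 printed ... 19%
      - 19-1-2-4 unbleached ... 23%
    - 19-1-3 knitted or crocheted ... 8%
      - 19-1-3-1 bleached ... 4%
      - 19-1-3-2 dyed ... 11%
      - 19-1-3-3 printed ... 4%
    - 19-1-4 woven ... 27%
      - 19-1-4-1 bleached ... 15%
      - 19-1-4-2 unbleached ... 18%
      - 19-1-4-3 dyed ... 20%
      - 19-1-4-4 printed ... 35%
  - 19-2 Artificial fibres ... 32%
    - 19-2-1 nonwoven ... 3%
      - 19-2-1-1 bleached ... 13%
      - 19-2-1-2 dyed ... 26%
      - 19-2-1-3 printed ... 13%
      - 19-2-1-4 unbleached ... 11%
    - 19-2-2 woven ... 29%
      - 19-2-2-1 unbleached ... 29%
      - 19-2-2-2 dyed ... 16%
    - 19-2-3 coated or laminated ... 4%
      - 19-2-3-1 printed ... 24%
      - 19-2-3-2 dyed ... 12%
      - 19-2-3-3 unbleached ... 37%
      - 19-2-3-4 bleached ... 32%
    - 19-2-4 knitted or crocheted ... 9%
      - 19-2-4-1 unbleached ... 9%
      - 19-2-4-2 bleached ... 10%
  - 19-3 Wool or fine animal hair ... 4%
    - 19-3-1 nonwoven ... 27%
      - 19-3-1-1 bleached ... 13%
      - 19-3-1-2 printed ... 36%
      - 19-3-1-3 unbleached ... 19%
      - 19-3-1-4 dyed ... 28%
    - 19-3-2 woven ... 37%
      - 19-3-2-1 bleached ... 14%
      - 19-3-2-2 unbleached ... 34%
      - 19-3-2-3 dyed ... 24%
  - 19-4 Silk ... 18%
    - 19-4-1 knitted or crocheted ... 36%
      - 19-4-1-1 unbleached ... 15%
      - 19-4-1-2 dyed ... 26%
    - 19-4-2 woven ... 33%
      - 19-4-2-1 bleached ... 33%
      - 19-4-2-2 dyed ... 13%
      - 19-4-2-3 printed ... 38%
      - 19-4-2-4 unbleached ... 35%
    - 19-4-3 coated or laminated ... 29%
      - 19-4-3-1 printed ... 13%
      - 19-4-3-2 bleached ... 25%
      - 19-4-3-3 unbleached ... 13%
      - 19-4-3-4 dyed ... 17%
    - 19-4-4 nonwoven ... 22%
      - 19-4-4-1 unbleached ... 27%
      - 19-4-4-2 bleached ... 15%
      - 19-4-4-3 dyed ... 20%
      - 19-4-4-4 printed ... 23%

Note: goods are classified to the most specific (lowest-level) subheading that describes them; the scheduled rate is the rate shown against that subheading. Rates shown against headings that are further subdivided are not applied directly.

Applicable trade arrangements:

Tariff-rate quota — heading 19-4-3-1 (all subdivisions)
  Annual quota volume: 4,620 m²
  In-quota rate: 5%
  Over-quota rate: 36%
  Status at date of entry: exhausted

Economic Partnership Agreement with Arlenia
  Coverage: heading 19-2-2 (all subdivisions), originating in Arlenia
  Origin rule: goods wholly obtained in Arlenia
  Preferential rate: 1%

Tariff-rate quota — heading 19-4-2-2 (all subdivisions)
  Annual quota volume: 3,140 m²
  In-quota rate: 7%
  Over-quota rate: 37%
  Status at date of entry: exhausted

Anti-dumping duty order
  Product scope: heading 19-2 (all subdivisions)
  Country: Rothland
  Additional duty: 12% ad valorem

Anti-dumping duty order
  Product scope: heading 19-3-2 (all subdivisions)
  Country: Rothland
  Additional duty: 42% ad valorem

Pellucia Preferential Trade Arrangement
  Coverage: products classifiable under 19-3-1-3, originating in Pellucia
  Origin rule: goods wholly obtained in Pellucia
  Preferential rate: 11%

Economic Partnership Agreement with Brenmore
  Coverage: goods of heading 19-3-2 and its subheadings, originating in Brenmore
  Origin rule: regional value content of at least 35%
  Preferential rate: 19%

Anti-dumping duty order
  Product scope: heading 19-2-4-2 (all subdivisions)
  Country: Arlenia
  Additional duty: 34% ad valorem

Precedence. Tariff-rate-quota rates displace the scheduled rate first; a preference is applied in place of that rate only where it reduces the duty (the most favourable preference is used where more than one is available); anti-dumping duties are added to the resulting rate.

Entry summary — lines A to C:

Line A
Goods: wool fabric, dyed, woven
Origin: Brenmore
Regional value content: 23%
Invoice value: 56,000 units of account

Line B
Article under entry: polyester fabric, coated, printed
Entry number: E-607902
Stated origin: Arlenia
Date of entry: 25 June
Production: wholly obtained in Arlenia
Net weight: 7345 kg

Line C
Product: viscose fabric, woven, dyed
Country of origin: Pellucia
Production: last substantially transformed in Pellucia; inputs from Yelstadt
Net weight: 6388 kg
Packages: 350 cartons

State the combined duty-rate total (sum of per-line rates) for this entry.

Line A: wool → 19-3; woven → 19-3-2; dyed → 19-3-2-3. Scheduled 24%. Brenmore agreement on 19-3-2: RVC < 35%. → 24%.
Line B: polyester → 19-1; coated → 19-1-2; printed → 19-1-2-3. Scheduled 19%. Arlenia agreement on 19-2-2: 19-1-2-3 not covered. → 19%.
Line C: viscose → 19-2; woven → 19-2-2; dyed → 19-2-2-2. Scheduled 16%. Pellucia agreement on 19-3-1-3: 19-2-2-2 not covered. → 16%.
Sum: 24% + 19% + 16% = 59%.

59%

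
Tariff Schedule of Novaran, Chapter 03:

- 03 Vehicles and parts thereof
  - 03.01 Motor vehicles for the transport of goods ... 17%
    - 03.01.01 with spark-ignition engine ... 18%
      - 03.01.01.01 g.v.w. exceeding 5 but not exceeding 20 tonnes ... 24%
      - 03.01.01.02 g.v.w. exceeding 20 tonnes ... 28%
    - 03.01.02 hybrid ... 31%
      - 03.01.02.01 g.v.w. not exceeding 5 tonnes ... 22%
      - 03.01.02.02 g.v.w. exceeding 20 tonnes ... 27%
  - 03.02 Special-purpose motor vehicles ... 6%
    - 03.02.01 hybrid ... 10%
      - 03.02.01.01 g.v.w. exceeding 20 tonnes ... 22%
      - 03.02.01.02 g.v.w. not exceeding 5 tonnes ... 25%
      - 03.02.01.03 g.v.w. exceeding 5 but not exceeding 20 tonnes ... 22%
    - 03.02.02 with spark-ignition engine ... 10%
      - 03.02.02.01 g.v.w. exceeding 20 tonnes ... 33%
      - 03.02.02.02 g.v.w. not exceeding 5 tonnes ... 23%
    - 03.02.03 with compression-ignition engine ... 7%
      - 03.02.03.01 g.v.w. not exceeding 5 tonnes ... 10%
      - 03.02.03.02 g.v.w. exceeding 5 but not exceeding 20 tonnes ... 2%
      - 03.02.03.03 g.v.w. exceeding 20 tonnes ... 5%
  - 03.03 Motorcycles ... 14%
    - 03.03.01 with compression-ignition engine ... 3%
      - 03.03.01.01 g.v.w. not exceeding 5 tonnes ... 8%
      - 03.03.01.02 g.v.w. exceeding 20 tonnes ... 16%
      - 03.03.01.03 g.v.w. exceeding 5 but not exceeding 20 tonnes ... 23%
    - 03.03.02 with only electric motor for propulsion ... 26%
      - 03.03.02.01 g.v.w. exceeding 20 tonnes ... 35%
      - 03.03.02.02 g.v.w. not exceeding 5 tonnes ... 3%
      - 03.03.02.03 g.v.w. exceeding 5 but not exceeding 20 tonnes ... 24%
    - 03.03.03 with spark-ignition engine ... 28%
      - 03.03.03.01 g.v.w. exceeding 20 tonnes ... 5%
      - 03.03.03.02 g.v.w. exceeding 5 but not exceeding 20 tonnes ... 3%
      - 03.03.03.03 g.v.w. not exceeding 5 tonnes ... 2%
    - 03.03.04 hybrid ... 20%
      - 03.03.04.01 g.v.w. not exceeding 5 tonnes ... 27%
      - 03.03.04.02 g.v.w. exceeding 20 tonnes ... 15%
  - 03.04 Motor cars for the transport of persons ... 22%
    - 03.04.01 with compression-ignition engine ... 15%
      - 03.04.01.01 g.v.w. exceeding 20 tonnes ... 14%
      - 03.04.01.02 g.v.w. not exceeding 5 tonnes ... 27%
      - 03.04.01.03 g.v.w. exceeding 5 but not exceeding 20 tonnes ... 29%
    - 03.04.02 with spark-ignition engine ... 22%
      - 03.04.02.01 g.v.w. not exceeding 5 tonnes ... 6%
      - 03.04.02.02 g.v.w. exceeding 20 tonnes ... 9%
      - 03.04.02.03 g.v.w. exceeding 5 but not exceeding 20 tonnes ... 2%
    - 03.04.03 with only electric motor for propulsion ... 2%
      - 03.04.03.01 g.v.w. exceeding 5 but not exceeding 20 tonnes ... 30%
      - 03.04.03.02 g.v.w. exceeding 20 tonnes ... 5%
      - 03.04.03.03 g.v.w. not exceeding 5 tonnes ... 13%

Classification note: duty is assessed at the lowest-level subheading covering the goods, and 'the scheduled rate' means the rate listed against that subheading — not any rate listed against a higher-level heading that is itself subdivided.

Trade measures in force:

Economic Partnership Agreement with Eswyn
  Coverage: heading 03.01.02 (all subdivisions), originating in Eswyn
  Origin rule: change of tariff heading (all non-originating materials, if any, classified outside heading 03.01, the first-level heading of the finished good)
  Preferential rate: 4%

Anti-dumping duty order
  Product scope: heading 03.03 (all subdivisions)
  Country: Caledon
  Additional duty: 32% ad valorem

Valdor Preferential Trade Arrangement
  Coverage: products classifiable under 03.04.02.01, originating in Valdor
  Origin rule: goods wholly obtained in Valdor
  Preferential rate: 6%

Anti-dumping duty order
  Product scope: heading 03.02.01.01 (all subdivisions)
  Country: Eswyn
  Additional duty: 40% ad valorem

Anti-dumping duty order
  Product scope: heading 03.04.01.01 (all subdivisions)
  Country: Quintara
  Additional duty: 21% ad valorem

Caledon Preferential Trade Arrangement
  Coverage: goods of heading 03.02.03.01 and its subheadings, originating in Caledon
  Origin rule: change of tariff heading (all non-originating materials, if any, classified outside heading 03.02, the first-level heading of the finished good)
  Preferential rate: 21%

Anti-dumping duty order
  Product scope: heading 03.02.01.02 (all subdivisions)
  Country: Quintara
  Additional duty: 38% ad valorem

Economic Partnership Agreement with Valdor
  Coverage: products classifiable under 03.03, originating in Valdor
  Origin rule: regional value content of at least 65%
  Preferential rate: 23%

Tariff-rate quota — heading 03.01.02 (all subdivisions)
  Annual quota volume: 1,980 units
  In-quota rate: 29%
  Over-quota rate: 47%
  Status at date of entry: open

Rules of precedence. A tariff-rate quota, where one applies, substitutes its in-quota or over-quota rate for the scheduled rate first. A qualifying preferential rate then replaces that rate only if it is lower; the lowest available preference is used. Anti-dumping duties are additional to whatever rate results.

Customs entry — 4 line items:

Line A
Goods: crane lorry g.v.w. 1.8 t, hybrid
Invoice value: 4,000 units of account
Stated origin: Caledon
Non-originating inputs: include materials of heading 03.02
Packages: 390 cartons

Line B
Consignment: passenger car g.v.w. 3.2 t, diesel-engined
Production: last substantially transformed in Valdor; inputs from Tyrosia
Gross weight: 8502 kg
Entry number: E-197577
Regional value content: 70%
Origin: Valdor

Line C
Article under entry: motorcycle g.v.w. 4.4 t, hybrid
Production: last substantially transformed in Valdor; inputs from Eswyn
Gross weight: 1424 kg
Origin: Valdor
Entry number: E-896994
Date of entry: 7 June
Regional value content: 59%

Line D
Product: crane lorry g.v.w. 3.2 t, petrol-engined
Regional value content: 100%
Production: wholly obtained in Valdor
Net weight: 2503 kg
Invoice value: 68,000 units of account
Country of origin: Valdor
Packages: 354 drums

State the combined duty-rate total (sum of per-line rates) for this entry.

Line A: crane lorry → 03.02; hybrid → 03.02.01; g.v.w. 1.8 t → 03.02.01.02. Scheduled 25%. Caledon agreement on 03.02.03.01: 03.02.01.02 not covered. → 25%.
Line B: passenger car → 03.04; diesel-engined → 03.04.01; g.v.w. 3.2 t → 03.04.01.02. Scheduled 27%. Valdor agreement on 03.04.02.01: 03.04.01.02 not covered; Valdor agreement on 03.03: 03.04.01.02 not covered. → 27%.
Line C: motorcycle → 03.03; hybrid → 03.03.04; g.v.w. 4.4 t → 03.03.04.01. Scheduled 27%. Valdor agreement on 03.04.02.01: 03.03.04.01 not covered; Valdor agreement on 03.03: RVC < 65%. → 27%.
Line D: crane lorry → 03.02; petrol-engined → 03.02.02; g.v.w. 3.2 t → 03.02.02.02. Scheduled 23%. Valdor agreement on 03.04.02.01: 03.02.02.02 not covered; Valdor agreement on 03.03: 03.02.02.02 not covered. → 23%.
Sum: 25% + 27% + 27% + 23% = 102%.

102%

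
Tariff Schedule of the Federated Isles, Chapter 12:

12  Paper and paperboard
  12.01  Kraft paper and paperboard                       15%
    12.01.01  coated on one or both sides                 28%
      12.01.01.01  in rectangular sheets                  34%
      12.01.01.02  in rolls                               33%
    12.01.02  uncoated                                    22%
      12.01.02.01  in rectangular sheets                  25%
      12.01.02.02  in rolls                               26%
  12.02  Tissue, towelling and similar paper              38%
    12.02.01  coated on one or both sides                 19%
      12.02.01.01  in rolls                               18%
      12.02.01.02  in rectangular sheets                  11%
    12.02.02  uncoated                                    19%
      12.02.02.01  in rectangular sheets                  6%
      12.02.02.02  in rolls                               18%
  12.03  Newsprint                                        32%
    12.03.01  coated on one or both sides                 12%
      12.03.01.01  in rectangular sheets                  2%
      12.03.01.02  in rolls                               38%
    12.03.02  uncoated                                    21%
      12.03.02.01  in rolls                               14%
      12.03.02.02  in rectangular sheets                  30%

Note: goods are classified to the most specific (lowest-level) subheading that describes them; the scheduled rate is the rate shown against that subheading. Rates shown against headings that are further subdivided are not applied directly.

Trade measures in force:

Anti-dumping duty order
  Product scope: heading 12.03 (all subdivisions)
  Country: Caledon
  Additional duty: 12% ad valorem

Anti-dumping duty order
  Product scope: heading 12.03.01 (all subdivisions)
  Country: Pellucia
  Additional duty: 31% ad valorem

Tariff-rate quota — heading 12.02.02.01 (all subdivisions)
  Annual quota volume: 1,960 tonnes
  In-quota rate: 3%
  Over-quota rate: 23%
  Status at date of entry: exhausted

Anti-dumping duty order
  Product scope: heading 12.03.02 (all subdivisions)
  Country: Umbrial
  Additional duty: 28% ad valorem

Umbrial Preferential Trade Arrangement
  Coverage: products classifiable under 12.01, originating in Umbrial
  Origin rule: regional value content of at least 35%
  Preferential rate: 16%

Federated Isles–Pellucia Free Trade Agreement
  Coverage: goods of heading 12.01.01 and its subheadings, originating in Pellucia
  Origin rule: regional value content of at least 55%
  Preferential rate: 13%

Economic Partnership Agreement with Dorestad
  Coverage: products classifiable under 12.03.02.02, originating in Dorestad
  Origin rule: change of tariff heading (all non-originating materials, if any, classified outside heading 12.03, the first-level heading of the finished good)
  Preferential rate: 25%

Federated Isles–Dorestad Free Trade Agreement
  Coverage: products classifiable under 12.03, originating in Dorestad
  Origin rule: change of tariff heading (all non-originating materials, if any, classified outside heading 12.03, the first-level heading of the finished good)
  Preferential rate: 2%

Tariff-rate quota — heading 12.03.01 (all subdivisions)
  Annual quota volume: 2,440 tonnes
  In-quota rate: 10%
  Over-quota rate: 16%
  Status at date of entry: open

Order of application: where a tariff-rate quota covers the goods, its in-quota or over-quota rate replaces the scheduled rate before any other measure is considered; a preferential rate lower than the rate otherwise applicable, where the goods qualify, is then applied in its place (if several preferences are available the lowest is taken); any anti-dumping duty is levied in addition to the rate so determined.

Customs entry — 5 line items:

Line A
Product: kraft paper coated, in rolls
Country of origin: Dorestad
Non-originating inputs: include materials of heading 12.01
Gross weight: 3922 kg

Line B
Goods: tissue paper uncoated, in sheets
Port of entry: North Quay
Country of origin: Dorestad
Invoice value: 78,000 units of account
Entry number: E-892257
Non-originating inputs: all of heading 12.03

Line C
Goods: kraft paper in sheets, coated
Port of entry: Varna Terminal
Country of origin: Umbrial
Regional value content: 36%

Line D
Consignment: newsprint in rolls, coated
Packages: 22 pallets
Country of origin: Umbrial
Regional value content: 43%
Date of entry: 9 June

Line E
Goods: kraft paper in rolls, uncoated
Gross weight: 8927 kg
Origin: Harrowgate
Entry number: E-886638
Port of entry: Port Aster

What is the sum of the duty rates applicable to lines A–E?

108%

Line A: kraft paper → 12.01; coated → 12.01.01; in rolls → 12.01.01.02. Scheduled 33%. Dorestad agreement on 12.03.02.02: 12.01.01.02 not covered; Dorestad agreement on 12.03: 12.01.01.02 not covered. → 33%.
Line B: tissue paper → 12.02; uncoated → 12.02.02; in sheets → 12.02.02.01. Scheduled 6%. quota on 12.02.02.01 exhausted → over-quota 23%; Dorestad agreement on 12.03.02.02: 12.02.02.01 not covered; Dorestad agreement on 12.03: 12.02.02.01 not covered. → 23%.
Line C: kraft paper → 12.01; coated → 12.01.01; in sheets → 12.01.01.01. Scheduled 34%. Umbrial agreement on 12.01: RVC ≥ 35% → 16% available; preferential 16%. → 16%.
Line D: newsprint → 12.03; coated → 12.03.01; in rolls → 12.03.01.02. Scheduled 38%. quota on 12.03.01 open → in-quota 10%; Umbrial agreement on 12.01: 12.03.01.02 not covered. → 10%.
Line E: kraft paper → 12.01; uncoated → 12.01.02; in rolls → 12.01.02.02. Scheduled 26%. No special measure applies. → 26%.
Sum: 33% + 23% + 16% + 10% + 26% = 108%.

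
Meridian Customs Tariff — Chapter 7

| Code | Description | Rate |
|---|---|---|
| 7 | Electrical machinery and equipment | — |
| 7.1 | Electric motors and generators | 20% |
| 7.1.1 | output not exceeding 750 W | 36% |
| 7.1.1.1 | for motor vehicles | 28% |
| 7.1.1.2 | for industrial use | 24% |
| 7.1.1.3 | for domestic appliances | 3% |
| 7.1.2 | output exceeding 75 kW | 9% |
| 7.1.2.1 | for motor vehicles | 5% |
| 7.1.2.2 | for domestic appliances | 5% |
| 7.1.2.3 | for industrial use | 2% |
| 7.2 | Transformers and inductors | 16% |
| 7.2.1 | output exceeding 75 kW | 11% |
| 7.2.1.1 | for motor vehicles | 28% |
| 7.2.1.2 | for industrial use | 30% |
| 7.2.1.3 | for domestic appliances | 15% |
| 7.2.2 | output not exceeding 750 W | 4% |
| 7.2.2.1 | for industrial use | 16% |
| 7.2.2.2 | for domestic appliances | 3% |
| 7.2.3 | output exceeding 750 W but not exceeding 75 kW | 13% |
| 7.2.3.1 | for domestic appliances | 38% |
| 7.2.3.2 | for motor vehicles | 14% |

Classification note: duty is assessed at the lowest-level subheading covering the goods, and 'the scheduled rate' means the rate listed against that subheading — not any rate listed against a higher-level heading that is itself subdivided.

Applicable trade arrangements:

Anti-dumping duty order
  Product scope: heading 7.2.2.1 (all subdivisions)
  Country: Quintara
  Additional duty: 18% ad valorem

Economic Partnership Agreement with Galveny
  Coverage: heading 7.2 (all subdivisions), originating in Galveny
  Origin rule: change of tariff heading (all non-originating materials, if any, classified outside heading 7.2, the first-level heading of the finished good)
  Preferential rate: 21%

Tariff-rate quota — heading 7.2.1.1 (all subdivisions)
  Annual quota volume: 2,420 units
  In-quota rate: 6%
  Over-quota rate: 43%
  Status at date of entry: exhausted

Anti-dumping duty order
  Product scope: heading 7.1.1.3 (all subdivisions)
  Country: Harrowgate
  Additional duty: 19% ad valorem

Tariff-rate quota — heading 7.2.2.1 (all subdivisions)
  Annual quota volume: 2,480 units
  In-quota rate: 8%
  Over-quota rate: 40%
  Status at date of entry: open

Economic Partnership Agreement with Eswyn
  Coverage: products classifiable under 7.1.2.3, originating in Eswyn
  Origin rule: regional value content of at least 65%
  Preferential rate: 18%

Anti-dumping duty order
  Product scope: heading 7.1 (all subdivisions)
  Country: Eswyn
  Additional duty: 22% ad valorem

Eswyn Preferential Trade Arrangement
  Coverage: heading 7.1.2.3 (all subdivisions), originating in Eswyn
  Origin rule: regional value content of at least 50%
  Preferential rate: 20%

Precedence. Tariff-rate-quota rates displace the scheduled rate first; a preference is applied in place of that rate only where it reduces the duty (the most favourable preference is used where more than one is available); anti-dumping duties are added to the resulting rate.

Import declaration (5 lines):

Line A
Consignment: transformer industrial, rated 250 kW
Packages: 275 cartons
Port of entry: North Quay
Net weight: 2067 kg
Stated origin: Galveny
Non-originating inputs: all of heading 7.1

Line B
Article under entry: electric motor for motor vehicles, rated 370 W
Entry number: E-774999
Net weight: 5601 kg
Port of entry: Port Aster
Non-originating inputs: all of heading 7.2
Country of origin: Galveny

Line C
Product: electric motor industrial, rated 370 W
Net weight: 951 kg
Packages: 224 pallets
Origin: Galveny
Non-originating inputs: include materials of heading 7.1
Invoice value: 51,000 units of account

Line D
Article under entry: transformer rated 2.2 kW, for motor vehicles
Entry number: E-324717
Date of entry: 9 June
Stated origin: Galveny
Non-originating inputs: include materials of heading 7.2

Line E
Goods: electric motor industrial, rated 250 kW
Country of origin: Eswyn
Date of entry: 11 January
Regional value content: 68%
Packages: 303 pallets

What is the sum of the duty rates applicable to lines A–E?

Line A: transformer → 7.2; rated 250 kW → 7.2.1; industrial → 7.2.1.2. Scheduled 30%. Galveny agreement on 7.2: CTH met → 21% available; preferential 21%. → 21%.
Line B: electric motor → 7.1; rated 370 W → 7.1.1; for motor vehicles → 7.1.1.1. Scheduled 28%. Galveny agreement on 7.2: 7.1.1.1 not covered. → 28%.
Line C: electric motor → 7.1; rated 370 W → 7.1.1; industrial → 7.1.1.2. Scheduled 24%. Galveny agreement on 7.2: 7.1.1.2 not covered. → 24%.
Line D: transformer → 7.2; rated 2.2 kW → 7.2.3; for motor vehicles → 7.2.3.2. Scheduled 14%. Galveny agreement on 7.2: CTH not met. → 14%.
Line E: electric motor → 7.1; rated 250 kW → 7.1.2; industrial → 7.1.2.3. Scheduled 2%. Eswyn agreement on 7.1.2.3: RVC ≥ 65% → 18% available; Eswyn agreement on 7.1.2.3: RVC ≥ 50% → 20% available; preference 18% not lower than 2% → no reduction; anti-dumping (Eswyn, 7.1): +22%; total 2% + 22% = 24%. → 24%.
Sum: 21% + 28% + 24% + 14% + 24% = 111%.

111%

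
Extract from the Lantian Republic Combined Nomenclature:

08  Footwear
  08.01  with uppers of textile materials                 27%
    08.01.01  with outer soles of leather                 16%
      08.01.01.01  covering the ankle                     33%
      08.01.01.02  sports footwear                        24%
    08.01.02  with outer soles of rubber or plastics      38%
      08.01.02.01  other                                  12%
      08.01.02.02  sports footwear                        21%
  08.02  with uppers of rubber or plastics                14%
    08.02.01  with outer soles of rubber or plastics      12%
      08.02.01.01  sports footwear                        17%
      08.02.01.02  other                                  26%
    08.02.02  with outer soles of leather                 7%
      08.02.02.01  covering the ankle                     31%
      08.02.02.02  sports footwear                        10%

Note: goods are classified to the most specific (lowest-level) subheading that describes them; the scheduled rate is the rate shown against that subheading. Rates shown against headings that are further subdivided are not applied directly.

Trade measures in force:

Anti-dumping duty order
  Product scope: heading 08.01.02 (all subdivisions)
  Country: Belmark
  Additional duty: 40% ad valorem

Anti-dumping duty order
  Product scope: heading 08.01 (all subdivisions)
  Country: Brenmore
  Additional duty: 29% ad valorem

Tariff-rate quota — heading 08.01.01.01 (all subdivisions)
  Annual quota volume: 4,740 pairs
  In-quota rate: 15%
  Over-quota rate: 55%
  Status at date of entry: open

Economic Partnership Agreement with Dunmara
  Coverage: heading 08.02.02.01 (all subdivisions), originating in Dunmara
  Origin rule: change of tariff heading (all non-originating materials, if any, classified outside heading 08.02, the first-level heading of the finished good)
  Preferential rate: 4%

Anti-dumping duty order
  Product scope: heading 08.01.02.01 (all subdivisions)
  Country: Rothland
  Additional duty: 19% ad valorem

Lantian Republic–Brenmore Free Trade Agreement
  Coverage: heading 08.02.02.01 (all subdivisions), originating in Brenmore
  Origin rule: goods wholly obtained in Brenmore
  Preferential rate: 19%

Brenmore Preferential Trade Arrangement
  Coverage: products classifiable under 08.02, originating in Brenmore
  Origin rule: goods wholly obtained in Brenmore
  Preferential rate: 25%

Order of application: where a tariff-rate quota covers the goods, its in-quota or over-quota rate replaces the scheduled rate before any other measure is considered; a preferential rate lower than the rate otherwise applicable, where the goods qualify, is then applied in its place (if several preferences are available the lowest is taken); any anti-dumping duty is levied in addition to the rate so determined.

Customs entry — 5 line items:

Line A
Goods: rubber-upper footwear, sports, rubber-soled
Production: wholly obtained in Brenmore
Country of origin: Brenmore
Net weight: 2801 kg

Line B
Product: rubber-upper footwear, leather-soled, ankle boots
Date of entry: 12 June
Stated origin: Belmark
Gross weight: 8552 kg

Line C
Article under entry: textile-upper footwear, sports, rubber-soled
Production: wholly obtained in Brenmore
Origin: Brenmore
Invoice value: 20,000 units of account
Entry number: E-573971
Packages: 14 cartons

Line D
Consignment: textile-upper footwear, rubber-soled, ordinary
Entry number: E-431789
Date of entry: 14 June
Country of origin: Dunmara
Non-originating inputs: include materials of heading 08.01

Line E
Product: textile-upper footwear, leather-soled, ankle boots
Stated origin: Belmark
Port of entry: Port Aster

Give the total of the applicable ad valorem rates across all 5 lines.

Line A: rubber-upper → 08.02; rubber-soled → 08.02.01; sports → 08.02.01.01. Scheduled 17%. Brenmore agreement on 08.02.02.01: 08.02.01.01 not covered; Brenmore agreement on 08.02: wholly obtained → 25% available; preference 25% not lower than 17% → no reduction. → 17%.
Line B: rubber-upper → 08.02; leather-soled → 08.02.02; ankle boots → 08.02.02.01. Scheduled 31%. No special measure applies. → 31%.
Line C: textile-upper → 08.01; rubber-soled → 08.01.02; sports → 08.01.02.02. Scheduled 21%. Brenmore agreement on 08.02.02.01: 08.01.02.02 not covered; Brenmore agreement on 08.02: 08.01.02.02 not covered; anti-dumping (Brenmore, 08.01): +29%; total 21% + 29% = 50%. → 50%.
Line D: textile-upper → 08.01; rubber-soled → 08.01.02; ordinary → 08.01.02.01. Scheduled 12%. Dunmara agreement on 08.02.02.01: 08.01.02.01 not covered. → 12%.
Line E: textile-upper → 08.01; leather-soled → 08.01.01; ankle boots → 08.01.01.01. Scheduled 33%. quota on 08.01.01.01 open → in-quota 15%. → 15%.
Sum: 17% + 31% + 50% + 12% + 15% = 125%.

125%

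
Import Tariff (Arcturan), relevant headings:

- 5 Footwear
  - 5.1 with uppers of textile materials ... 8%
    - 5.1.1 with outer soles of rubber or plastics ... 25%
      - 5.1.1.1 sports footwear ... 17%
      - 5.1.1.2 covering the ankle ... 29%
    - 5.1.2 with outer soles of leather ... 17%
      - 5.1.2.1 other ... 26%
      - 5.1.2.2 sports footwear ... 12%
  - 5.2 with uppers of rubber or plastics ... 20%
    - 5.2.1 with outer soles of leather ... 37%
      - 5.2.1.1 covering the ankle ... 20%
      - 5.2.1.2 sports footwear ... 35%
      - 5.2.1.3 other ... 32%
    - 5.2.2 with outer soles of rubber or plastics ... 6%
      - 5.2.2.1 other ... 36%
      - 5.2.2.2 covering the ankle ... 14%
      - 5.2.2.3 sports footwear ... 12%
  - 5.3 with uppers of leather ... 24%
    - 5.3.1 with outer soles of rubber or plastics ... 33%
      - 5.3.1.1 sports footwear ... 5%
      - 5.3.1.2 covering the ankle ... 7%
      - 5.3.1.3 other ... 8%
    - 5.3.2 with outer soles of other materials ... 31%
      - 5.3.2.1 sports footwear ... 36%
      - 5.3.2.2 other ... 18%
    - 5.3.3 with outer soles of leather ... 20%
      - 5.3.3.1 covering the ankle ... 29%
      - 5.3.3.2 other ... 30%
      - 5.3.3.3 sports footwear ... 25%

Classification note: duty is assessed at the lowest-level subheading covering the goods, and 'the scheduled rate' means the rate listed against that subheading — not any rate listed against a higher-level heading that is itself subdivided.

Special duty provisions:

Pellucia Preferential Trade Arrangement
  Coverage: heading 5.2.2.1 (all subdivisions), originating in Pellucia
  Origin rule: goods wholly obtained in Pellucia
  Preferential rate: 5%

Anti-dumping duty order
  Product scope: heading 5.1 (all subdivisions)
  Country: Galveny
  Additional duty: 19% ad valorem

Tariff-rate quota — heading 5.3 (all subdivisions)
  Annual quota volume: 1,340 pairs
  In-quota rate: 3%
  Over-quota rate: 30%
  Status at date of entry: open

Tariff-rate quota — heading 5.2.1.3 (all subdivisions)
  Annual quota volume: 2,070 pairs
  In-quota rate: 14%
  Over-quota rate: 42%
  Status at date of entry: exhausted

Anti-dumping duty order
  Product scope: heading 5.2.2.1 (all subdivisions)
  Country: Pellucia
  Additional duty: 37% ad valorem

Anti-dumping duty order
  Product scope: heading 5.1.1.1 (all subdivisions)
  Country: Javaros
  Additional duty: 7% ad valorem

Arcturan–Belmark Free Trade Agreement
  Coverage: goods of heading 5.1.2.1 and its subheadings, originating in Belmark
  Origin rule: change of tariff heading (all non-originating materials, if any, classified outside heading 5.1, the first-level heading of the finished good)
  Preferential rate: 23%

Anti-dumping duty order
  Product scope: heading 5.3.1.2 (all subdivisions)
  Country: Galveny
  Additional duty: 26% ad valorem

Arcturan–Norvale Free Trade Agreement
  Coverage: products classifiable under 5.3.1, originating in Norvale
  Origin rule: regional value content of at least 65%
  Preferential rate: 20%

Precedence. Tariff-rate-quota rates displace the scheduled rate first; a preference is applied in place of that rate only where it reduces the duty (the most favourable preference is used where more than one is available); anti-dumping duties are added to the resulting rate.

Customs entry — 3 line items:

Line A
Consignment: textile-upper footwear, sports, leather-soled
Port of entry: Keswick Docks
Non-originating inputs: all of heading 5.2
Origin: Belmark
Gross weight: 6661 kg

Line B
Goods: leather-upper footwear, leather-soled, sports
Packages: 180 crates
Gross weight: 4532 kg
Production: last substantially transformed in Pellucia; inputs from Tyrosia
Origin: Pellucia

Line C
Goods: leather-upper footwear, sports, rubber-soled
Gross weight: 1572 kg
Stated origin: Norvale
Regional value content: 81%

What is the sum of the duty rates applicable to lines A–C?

Line A: textile-upper → 5.1; leather-soled → 5.1.2; sports → 5.1.2.2. Scheduled 12%. Belmark agreement on 5.1.2.1: 5.1.2.2 not covered. → 12%.
Line B: leather-upper → 5.3; leather-soled → 5.3.3; sports → 5.3.3.3. Scheduled 25%. quota on 5.3 open → in-quota 3%; Pellucia agreement on 5.2.2.1: 5.3.3.3 not covered. → 3%.
Line C: leather-upper → 5.3; rubber-soled → 5.3.1; sports → 5.3.1.1. Scheduled 5%. quota on 5.3 open → in-quota 3%; Norvale agreement on 5.3.1: RVC ≥ 65% → 20% available; preference 20% not lower than 3% → no reduction. → 3%.
Sum: 12% + 3% + 3% = 18%.

18%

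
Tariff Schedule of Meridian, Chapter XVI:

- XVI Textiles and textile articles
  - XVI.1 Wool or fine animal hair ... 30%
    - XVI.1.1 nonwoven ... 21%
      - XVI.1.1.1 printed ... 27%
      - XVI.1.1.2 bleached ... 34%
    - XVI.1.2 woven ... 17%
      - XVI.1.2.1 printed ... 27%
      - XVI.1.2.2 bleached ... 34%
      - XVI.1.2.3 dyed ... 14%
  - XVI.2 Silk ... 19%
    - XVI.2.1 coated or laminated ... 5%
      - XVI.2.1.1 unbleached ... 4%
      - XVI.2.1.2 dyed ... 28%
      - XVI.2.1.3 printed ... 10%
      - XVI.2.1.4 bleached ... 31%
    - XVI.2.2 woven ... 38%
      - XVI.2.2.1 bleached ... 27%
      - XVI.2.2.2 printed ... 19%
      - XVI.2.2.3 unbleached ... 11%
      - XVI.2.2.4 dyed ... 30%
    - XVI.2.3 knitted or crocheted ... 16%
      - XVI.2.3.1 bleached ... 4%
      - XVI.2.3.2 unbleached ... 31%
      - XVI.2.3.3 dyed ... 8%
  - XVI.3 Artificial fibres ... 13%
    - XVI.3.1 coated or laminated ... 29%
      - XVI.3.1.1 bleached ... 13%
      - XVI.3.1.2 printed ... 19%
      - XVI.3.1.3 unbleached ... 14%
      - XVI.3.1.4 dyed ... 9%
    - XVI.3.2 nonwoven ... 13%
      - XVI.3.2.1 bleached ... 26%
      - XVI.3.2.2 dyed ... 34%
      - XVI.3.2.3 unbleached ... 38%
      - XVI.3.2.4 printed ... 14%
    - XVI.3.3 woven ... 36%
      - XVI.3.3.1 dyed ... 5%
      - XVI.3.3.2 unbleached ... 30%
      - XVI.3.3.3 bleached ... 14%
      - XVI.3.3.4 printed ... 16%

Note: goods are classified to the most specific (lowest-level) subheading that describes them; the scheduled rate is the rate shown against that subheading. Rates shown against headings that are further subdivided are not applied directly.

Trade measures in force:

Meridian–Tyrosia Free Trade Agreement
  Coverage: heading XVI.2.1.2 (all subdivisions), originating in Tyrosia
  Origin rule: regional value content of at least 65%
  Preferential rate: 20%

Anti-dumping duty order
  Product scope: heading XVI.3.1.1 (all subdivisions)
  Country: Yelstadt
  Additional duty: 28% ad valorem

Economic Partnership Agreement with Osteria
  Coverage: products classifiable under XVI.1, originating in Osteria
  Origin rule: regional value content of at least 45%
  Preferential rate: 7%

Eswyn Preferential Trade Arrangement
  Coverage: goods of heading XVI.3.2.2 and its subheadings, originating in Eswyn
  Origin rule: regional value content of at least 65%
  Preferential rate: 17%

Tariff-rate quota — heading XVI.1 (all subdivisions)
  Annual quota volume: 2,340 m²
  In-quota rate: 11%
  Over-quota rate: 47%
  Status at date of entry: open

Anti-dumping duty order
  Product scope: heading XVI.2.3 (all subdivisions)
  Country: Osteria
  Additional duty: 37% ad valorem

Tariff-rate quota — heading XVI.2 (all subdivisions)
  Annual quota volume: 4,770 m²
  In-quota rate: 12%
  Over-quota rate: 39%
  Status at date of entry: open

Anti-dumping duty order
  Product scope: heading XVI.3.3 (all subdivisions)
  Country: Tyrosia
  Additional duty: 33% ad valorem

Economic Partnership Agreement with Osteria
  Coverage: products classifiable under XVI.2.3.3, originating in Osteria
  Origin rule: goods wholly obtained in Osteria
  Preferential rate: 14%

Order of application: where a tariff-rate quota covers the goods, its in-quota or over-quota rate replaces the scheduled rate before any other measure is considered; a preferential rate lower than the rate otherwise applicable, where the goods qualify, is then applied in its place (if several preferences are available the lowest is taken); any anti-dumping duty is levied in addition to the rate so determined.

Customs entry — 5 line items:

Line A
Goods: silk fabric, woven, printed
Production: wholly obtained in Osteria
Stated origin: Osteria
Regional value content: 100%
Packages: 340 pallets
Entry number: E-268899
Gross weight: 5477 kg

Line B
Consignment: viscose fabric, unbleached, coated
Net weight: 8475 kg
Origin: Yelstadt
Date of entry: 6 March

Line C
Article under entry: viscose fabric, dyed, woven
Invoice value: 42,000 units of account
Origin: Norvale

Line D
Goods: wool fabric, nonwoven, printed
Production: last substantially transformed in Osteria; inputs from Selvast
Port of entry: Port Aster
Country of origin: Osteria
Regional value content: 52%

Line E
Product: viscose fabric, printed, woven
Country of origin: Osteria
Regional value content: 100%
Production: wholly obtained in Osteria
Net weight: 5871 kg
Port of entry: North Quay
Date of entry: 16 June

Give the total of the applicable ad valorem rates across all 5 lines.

54%

Line A: silk → XVI.2; woven → XVI.2.2; printed → XVI.2.2.2. Scheduled 19%. quota on XVI.2 open → in-quota 12%; Osteria agreement on XVI.1: XVI.2.2.2 not covered; Osteria agreement on XVI.2.3.3: XVI.2.2.2 not covered. → 12%.
Line B: viscose → XVI.3; coated → XVI.3.1; unbleached → XVI.3.1.3. Scheduled 14%. No special measure applies. → 14%.
Line C: viscose → XVI.3; woven → XVI.3.3; dyed → XVI.3.3.1. Scheduled 5%. No special measure applies. → 5%.
Line D: wool → XVI.1; nonwoven → XVI.1.1; printed → XVI.1.1.1. Scheduled 27%. quota on XVI.1 open → in-quota 11%; Osteria agreement on XVI.1: RVC ≥ 45% → 7% available; Osteria agreement on XVI.2.3.3: XVI.1.1.1 not covered; preferential 7%. → 7%.
Line E: viscose → XVI.3; woven → XVI.3.3; printed → XVI.3.3.4. Scheduled 16%. Osteria agreement on XVI.1: XVI.3.3.4 not covered; Osteria agreement on XVI.2.3.3: XVI.3.3.4 not covered. → 16%.
Sum: 12% + 14% + 5% + 7% + 16% = 54%.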